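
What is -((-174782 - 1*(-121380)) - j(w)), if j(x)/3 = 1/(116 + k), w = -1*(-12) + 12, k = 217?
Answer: 5927623/111 ≈ 53402.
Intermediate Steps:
w = 24 (w = 12 + 12 = 24)
j(x) = 1/111 (j(x) = 3/(116 + 217) = 3/333 = 3*(1/333) = 1/111)
-((-174782 - 1*(-121380)) - j(w)) = -((-174782 - 1*(-121380)) - 1*1/111) = -((-174782 + 121380) - 1/111) = -(-53402 - 1/111) = -1*(-5927623/111) = 5927623/111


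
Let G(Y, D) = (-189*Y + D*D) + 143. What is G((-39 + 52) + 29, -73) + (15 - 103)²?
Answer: 5278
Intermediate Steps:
G(Y, D) = 143 + D² - 189*Y (G(Y, D) = (-189*Y + D²) + 143 = (D² - 189*Y) + 143 = 143 + D² - 189*Y)
G((-39 + 52) + 29, -73) + (15 - 103)² = (143 + (-73)² - 189*((-39 + 52) + 29)) + (15 - 103)² = (143 + 5329 - 189*(13 + 29)) + (-88)² = (143 + 5329 - 189*42) + 7744 = (143 + 5329 - 7938) + 7744 = -2466 + 7744 = 5278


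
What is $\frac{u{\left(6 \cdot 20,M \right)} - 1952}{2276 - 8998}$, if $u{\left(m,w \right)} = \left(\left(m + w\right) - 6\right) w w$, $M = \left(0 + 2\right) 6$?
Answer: $- \frac{8096}{3361} \approx -2.4088$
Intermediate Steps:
$M = 12$ ($M = 2 \cdot 6 = 12$)
$u{\left(m,w \right)} = w^{2} \left(-6 + m + w\right)$ ($u{\left(m,w \right)} = \left(-6 + m + w\right) w w = w \left(-6 + m + w\right) w = w^{2} \left(-6 + m + w\right)$)
$\frac{u{\left(6 \cdot 20,M \right)} - 1952}{2276 - 8998} = \frac{12^{2} \left(-6 + 6 \cdot 20 + 12\right) - 1952}{2276 - 8998} = \frac{144 \left(-6 + 120 + 12\right) - 1952}{-6722} = \left(144 \cdot 126 - 1952\right) \left(- \frac{1}{6722}\right) = \left(18144 - 1952\right) \left(- \frac{1}{6722}\right) = 16192 \left(- \frac{1}{6722}\right) = - \frac{8096}{3361}$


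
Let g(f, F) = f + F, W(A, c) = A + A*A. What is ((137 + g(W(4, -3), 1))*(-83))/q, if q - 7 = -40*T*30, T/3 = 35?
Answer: 13114/125993 ≈ 0.10409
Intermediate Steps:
T = 105 (T = 3*35 = 105)
W(A, c) = A + A**2
g(f, F) = F + f
q = -125993 (q = 7 - 40*105*30 = 7 - 4200*30 = 7 - 126000 = -125993)
((137 + g(W(4, -3), 1))*(-83))/q = ((137 + (1 + 4*(1 + 4)))*(-83))/(-125993) = ((137 + (1 + 4*5))*(-83))*(-1/125993) = ((137 + (1 + 20))*(-83))*(-1/125993) = ((137 + 21)*(-83))*(-1/125993) = (158*(-83))*(-1/125993) = -13114*(-1/125993) = 13114/125993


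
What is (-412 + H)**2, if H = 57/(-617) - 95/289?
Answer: 5408138071521936/31795525969 ≈ 1.7009e+5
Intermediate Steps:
H = -75088/178313 (H = 57*(-1/617) - 95*1/289 = -57/617 - 95/289 = -75088/178313 ≈ -0.42110)
(-412 + H)**2 = (-412 - 75088/178313)**2 = (-73540044/178313)**2 = 5408138071521936/31795525969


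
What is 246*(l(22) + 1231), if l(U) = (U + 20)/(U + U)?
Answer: 3333669/11 ≈ 3.0306e+5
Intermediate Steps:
l(U) = (20 + U)/(2*U) (l(U) = (20 + U)/((2*U)) = (20 + U)*(1/(2*U)) = (20 + U)/(2*U))
246*(l(22) + 1231) = 246*((½)*(20 + 22)/22 + 1231) = 246*((½)*(1/22)*42 + 1231) = 246*(21/22 + 1231) = 246*(27103/22) = 3333669/11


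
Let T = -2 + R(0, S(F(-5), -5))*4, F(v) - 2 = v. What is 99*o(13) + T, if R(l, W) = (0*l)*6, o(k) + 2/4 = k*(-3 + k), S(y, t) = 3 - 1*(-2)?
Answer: 25637/2 ≈ 12819.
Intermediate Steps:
F(v) = 2 + v
S(y, t) = 5 (S(y, t) = 3 + 2 = 5)
o(k) = -½ + k*(-3 + k)
R(l, W) = 0 (R(l, W) = 0*6 = 0)
T = -2 (T = -2 + 0*4 = -2 + 0 = -2)
99*o(13) + T = 99*(-½ + 13² - 3*13) - 2 = 99*(-½ + 169 - 39) - 2 = 99*(259/2) - 2 = 25641/2 - 2 = 25637/2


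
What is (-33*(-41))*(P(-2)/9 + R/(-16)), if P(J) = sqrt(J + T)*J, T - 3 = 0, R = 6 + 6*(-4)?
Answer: 29315/24 ≈ 1221.5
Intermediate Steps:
R = -18 (R = 6 - 24 = -18)
T = 3 (T = 3 + 0 = 3)
P(J) = J*sqrt(3 + J) (P(J) = sqrt(J + 3)*J = sqrt(3 + J)*J = J*sqrt(3 + J))
(-33*(-41))*(P(-2)/9 + R/(-16)) = (-33*(-41))*(-2*sqrt(3 - 2)/9 - 18/(-16)) = 1353*(-2*sqrt(1)*(1/9) - 18*(-1/16)) = 1353*(-2*1*(1/9) + 9/8) = 1353*(-2*1/9 + 9/8) = 1353*(-2/9 + 9/8) = 1353*(65/72) = 29315/24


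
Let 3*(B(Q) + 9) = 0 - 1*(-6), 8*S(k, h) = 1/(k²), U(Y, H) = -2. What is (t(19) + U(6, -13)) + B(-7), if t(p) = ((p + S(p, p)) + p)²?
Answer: 11968900129/8340544 ≈ 1435.0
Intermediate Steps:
S(k, h) = 1/(8*k²) (S(k, h) = 1/(8*(k²)) = 1/(8*k²))
B(Q) = -7 (B(Q) = -9 + (0 - 1*(-6))/3 = -9 + (0 + 6)/3 = -9 + (⅓)*6 = -9 + 2 = -7)
t(p) = (2*p + 1/(8*p²))² (t(p) = ((p + 1/(8*p²)) + p)² = (2*p + 1/(8*p²))²)
(t(19) + U(6, -13)) + B(-7) = ((1/64)*(1 + 16*19³)²/19⁴ - 2) - 7 = ((1/64)*(1/130321)*(1 + 16*6859)² - 2) - 7 = ((1/64)*(1/130321)*(1 + 109744)² - 2) - 7 = ((1/64)*(1/130321)*109745² - 2) - 7 = ((1/64)*(1/130321)*12043965025 - 2) - 7 = (12043965025/8340544 - 2) - 7 = 12027283937/8340544 - 7 = 11968900129/8340544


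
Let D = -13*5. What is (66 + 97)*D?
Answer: -10595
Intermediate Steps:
D = -65
(66 + 97)*D = (66 + 97)*(-65) = 163*(-65) = -10595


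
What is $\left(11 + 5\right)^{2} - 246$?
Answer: $10$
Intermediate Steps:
$\left(11 + 5\right)^{2} - 246 = 16^{2} - 246 = 256 - 246 = 10$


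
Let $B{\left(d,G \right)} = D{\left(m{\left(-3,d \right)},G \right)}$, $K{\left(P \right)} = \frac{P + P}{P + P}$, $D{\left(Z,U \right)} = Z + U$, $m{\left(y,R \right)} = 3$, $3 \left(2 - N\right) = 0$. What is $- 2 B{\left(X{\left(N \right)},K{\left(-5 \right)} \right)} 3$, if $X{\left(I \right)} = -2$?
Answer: $-24$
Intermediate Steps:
$N = 2$ ($N = 2 - 0 = 2 + 0 = 2$)
$D{\left(Z,U \right)} = U + Z$
$K{\left(P \right)} = 1$ ($K{\left(P \right)} = \frac{2 P}{2 P} = 2 P \frac{1}{2 P} = 1$)
$B{\left(d,G \right)} = 3 + G$ ($B{\left(d,G \right)} = G + 3 = 3 + G$)
$- 2 B{\left(X{\left(N \right)},K{\left(-5 \right)} \right)} 3 = - 2 \left(3 + 1\right) 3 = \left(-2\right) 4 \cdot 3 = \left(-8\right) 3 = -24$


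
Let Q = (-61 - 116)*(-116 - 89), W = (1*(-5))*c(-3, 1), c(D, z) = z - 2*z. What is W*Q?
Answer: 181425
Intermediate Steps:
c(D, z) = -z (c(D, z) = z - 2*z = -z)
W = 5 (W = (1*(-5))*(-1*1) = -5*(-1) = 5)
Q = 36285 (Q = -177*(-205) = 36285)
W*Q = 5*36285 = 181425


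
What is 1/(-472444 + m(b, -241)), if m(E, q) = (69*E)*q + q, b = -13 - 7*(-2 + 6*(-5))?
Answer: -1/3981404 ≈ -2.5117e-7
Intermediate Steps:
b = 211 (b = -13 - 7*(-2 - 30) = -13 - 7*(-32) = -13 + 224 = 211)
m(E, q) = q + 69*E*q (m(E, q) = 69*E*q + q = q + 69*E*q)
1/(-472444 + m(b, -241)) = 1/(-472444 - 241*(1 + 69*211)) = 1/(-472444 - 241*(1 + 14559)) = 1/(-472444 - 241*14560) = 1/(-472444 - 3508960) = 1/(-3981404) = -1/3981404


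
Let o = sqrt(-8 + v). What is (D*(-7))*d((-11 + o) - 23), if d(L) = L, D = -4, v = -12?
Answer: -952 + 56*I*sqrt(5) ≈ -952.0 + 125.22*I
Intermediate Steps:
o = 2*I*sqrt(5) (o = sqrt(-8 - 12) = sqrt(-20) = 2*I*sqrt(5) ≈ 4.4721*I)
(D*(-7))*d((-11 + o) - 23) = (-4*(-7))*((-11 + 2*I*sqrt(5)) - 23) = 28*(-34 + 2*I*sqrt(5)) = -952 + 56*I*sqrt(5)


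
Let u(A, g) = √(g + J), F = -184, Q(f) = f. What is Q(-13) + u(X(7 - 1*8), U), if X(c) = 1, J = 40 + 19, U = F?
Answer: -13 + 5*I*√5 ≈ -13.0 + 11.18*I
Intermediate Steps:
U = -184
J = 59
u(A, g) = √(59 + g) (u(A, g) = √(g + 59) = √(59 + g))
Q(-13) + u(X(7 - 1*8), U) = -13 + √(59 - 184) = -13 + √(-125) = -13 + 5*I*√5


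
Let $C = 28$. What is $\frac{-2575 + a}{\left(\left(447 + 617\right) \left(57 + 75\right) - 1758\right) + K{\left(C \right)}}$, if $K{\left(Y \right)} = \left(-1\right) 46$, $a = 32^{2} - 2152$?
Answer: $- \frac{161}{6028} \approx -0.026709$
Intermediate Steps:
$a = -1128$ ($a = 1024 - 2152 = -1128$)
$K{\left(Y \right)} = -46$
$\frac{-2575 + a}{\left(\left(447 + 617\right) \left(57 + 75\right) - 1758\right) + K{\left(C \right)}} = \frac{-2575 - 1128}{\left(\left(447 + 617\right) \left(57 + 75\right) - 1758\right) - 46} = - \frac{3703}{\left(1064 \cdot 132 - 1758\right) - 46} = - \frac{3703}{\left(140448 - 1758\right) - 46} = - \frac{3703}{138690 - 46} = - \frac{3703}{138644} = \left(-3703\right) \frac{1}{138644} = - \frac{161}{6028}$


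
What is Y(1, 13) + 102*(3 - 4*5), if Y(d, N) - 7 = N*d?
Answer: -1714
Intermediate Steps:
Y(d, N) = 7 + N*d
Y(1, 13) + 102*(3 - 4*5) = (7 + 13*1) + 102*(3 - 4*5) = (7 + 13) + 102*(3 - 20) = 20 + 102*(-17) = 20 - 1734 = -1714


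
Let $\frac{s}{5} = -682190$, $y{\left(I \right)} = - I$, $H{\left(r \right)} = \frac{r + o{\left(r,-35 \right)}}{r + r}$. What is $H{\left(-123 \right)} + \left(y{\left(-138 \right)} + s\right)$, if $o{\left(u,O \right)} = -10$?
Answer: $- \frac{839059619}{246} \approx -3.4108 \cdot 10^{6}$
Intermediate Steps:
$H{\left(r \right)} = \frac{-10 + r}{2 r}$ ($H{\left(r \right)} = \frac{r - 10}{r + r} = \frac{-10 + r}{2 r}$)
$s = -3410950$ ($s = 5 \left(-682190\right) = -3410950$)
$H{\left(-123 \right)} + \left(y{\left(-138 \right)} + s\right) = \frac{-10 - 123}{2 \left(-123\right)} - 3410812 = \frac{1}{2} \left(- \frac{1}{123}\right) \left(-133\right) + \left(138 - 3410950\right) = \frac{133}{246} - 3410812 = - \frac{839059619}{246}$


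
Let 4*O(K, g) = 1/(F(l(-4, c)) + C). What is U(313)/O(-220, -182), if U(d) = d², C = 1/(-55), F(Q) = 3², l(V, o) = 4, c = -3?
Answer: 193586744/55 ≈ 3.5198e+6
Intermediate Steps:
F(Q) = 9
C = -1/55 ≈ -0.018182
O(K, g) = 55/1976 (O(K, g) = 1/(4*(9 - 1/55)) = 1/(4*(494/55)) = (¼)*(55/494) = 55/1976)
U(313)/O(-220, -182) = 313²/(55/1976) = 97969*(1976/55) = 193586744/55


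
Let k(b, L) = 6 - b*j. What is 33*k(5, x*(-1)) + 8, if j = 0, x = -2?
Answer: 206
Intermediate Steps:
k(b, L) = 6 (k(b, L) = 6 - b*0 = 6 - 1*0 = 6 + 0 = 6)
33*k(5, x*(-1)) + 8 = 33*6 + 8 = 198 + 8 = 206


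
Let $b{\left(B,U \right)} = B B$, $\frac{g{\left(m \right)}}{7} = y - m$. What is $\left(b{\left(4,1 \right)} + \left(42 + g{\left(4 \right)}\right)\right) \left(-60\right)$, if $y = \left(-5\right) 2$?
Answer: $2400$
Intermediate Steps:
$y = -10$
$g{\left(m \right)} = -70 - 7 m$ ($g{\left(m \right)} = 7 \left(-10 - m\right) = -70 - 7 m$)
$b{\left(B,U \right)} = B^{2}$
$\left(b{\left(4,1 \right)} + \left(42 + g{\left(4 \right)}\right)\right) \left(-60\right) = \left(4^{2} + \left(42 - 98\right)\right) \left(-60\right) = \left(16 + \left(42 - 98\right)\right) \left(-60\right) = \left(16 - 56\right) \left(-60\right) = \left(-40\right) \left(-60\right) = 2400$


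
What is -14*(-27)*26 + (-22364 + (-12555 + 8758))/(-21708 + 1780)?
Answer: 195878545/19928 ≈ 9829.3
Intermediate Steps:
-14*(-27)*26 + (-22364 + (-12555 + 8758))/(-21708 + 1780) = 378*26 + (-22364 - 3797)/(-19928) = 9828 - 26161*(-1/19928) = 9828 + 26161/19928 = 195878545/19928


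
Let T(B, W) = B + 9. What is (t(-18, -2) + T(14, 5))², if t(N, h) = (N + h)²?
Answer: 178929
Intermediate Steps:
T(B, W) = 9 + B
(t(-18, -2) + T(14, 5))² = ((-18 - 2)² + (9 + 14))² = ((-20)² + 23)² = (400 + 23)² = 423² = 178929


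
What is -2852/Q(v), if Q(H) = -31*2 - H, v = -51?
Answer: 2852/11 ≈ 259.27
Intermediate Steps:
Q(H) = -62 - H (Q(H) = -1*62 - H = -62 - H)
-2852/Q(v) = -2852/(-62 - 1*(-51)) = -2852/(-62 + 51) = -2852/(-11) = -2852*(-1/11) = 2852/11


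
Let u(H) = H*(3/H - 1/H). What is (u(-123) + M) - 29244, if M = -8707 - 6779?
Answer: -44728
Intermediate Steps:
u(H) = 2 (u(H) = H*(2/H) = 2)
M = -15486
(u(-123) + M) - 29244 = (2 - 15486) - 29244 = -15484 - 29244 = -44728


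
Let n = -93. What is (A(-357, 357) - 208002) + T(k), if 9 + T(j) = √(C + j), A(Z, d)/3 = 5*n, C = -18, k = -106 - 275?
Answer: -209406 + I*√399 ≈ -2.0941e+5 + 19.975*I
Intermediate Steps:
k = -381
A(Z, d) = -1395 (A(Z, d) = 3*(5*(-93)) = 3*(-465) = -1395)
T(j) = -9 + √(-18 + j)
(A(-357, 357) - 208002) + T(k) = (-1395 - 208002) + (-9 + √(-18 - 381)) = -209397 + (-9 + √(-399)) = -209397 + (-9 + I*√399) = -209406 + I*√399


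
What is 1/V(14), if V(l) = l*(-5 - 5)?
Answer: -1/140 ≈ -0.0071429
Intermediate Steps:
V(l) = -10*l (V(l) = l*(-10) = -10*l)
1/V(14) = 1/(-10*14) = 1/(-140) = -1/140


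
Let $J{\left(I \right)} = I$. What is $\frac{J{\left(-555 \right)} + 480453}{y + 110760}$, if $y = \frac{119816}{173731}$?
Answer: $\frac{41686579719}{9621282688} \approx 4.3327$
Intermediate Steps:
$y = \frac{119816}{173731}$ ($y = 119816 \cdot \frac{1}{173731} = \frac{119816}{173731} \approx 0.68966$)
$\frac{J{\left(-555 \right)} + 480453}{y + 110760} = \frac{-555 + 480453}{\frac{119816}{173731} + 110760} = \frac{479898}{\frac{19242565376}{173731}} = 479898 \cdot \frac{173731}{19242565376} = \frac{41686579719}{9621282688}$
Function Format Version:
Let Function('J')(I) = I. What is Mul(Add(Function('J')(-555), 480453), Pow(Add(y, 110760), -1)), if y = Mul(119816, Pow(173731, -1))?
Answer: Rational(41686579719, 9621282688) ≈ 4.3327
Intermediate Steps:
y = Rational(119816, 173731) (y = Mul(119816, Rational(1, 173731)) = Rational(119816, 173731) ≈ 0.68966)
Mul(Add(Function('J')(-555), 480453), Pow(Add(y, 110760), -1)) = Mul(Add(-555, 480453), Pow(Add(Rational(119816, 173731), 110760), -1)) = Mul(479898, Pow(Rational(19242565376, 173731), -1)) = Mul(479898, Rational(173731, 19242565376)) = Rational(41686579719, 9621282688)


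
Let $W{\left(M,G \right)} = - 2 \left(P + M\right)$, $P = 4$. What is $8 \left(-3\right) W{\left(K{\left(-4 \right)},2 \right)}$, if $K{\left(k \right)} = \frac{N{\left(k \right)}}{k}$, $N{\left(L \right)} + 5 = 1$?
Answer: $240$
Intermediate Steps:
$N{\left(L \right)} = -4$ ($N{\left(L \right)} = -5 + 1 = -4$)
$K{\left(k \right)} = - \frac{4}{k}$
$W{\left(M,G \right)} = -8 - 2 M$ ($W{\left(M,G \right)} = - 2 \left(4 + M\right) = -8 - 2 M$)
$8 \left(-3\right) W{\left(K{\left(-4 \right)},2 \right)} = 8 \left(-3\right) \left(-8 - 2 \left(- \frac{4}{-4}\right)\right) = - 24 \left(-8 - 2 \left(\left(-4\right) \left(- \frac{1}{4}\right)\right)\right) = - 24 \left(-8 - 2\right) = \left(-24\right) \left(-10\right) = 240$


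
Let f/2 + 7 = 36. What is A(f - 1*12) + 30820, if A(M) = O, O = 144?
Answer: 30964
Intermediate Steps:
f = 58 (f = -14 + 2*36 = -14 + 72 = 58)
A(M) = 144
A(f - 1*12) + 30820 = 144 + 30820 = 30964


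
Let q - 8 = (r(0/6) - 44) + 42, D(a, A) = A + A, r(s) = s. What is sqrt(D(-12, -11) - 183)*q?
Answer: 6*I*sqrt(205) ≈ 85.907*I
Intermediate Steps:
D(a, A) = 2*A
q = 6 (q = 8 + ((0/6 - 44) + 42) = 8 + ((0*(1/6) - 44) + 42) = 8 + ((0 - 44) + 42) = 8 + (-44 + 42) = 8 - 2 = 6)
sqrt(D(-12, -11) - 183)*q = sqrt(2*(-11) - 183)*6 = sqrt(-22 - 183)*6 = sqrt(-205)*6 = (I*sqrt(205))*6 = 6*I*sqrt(205)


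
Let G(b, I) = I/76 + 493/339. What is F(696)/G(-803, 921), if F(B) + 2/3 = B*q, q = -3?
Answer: -4139416/26899 ≈ -153.89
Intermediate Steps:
G(b, I) = 493/339 + I/76 (G(b, I) = I*(1/76) + 493*(1/339) = I/76 + 493/339 = 493/339 + I/76)
F(B) = -⅔ - 3*B (F(B) = -⅔ + B*(-3) = -⅔ - 3*B)
F(696)/G(-803, 921) = (-⅔ - 3*696)/(493/339 + (1/76)*921) = (-⅔ - 2088)/(493/339 + 921/76) = -6266/(3*349687/25764) = -6266/3*25764/349687 = -4139416/26899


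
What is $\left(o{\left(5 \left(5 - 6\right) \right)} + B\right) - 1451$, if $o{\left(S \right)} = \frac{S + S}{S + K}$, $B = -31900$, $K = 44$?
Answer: $- \frac{1300699}{39} \approx -33351.0$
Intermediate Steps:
$o{\left(S \right)} = \frac{2 S}{44 + S}$ ($o{\left(S \right)} = \frac{S + S}{S + 44} = \frac{2 S}{44 + S}$)
$\left(o{\left(5 \left(5 - 6\right) \right)} + B\right) - 1451 = \left(\frac{2 \cdot 5 \left(5 - 6\right)}{44 + 5 \left(5 - 6\right)} - 31900\right) - 1451 = \left(\frac{2 \cdot 5 \left(-1\right)}{44 + 5 \left(-1\right)} - 31900\right) - 1451 = \left(2 \left(-5\right) \frac{1}{44 - 5} - 31900\right) - 1451 = \left(2 \left(-5\right) \frac{1}{39} - 31900\right) - 1451 = \left(- \frac{10}{39} - 31900\right) - 1451 = - \frac{1244110}{39} - 1451 = - \frac{1300699}{39}$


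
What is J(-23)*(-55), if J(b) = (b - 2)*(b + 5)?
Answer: -24750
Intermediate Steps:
J(b) = (-2 + b)*(5 + b)
J(-23)*(-55) = (-10 + (-23)² + 3*(-23))*(-55) = (-10 + 529 - 69)*(-55) = 450*(-55) = -24750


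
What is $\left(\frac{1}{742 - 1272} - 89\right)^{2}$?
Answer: $\frac{2225103241}{280900} \approx 7921.3$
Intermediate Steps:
$\left(\frac{1}{742 - 1272} - 89\right)^{2} = \left(\frac{1}{-530} - 89\right)^{2} = \left(- \frac{1}{530} - 89\right)^{2} = \left(- \frac{47171}{530}\right)^{2} = \frac{2225103241}{280900}$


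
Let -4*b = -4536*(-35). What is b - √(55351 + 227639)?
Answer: -39690 - √282990 ≈ -40222.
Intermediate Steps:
b = -39690 (b = -(-1134)*(-35) = -¼*158760 = -39690)
b - √(55351 + 227639) = -39690 - √(55351 + 227639) = -39690 - √282990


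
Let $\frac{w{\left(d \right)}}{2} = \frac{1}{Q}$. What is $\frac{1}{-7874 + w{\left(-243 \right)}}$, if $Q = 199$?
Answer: $- \frac{199}{1566924} \approx -0.000127$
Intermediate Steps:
$w{\left(d \right)} = \frac{2}{199}$
$\frac{1}{-7874 + w{\left(-243 \right)}} = \frac{1}{-7874 + \frac{2}{199}} = \frac{1}{- \frac{1566924}{199}} = - \frac{199}{1566924}$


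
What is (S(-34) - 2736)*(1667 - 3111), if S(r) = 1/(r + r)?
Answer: 67163689/17 ≈ 3.9508e+6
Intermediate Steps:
S(r) = 1/(2*r)
(S(-34) - 2736)*(1667 - 3111) = ((½)/(-34) - 2736)*(1667 - 3111) = ((½)*(-1/34) - 2736)*(-1444) = (-1/68 - 2736)*(-1444) = -186049/68*(-1444) = 67163689/17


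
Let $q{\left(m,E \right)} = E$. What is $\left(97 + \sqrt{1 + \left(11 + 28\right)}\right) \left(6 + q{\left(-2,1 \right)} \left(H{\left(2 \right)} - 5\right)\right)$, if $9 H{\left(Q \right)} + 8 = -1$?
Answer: $0$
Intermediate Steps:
$H{\left(Q \right)} = -1$ ($H{\left(Q \right)} = - \frac{8}{9} + \frac{1}{9} \left(-1\right) = - \frac{8}{9} - \frac{1}{9} = -1$)
$\left(97 + \sqrt{1 + \left(11 + 28\right)}\right) \left(6 + q{\left(-2,1 \right)} \left(H{\left(2 \right)} - 5\right)\right) = \left(97 + \sqrt{1 + \left(11 + 28\right)}\right) \left(6 + 1 \left(-1 - 5\right)\right) = \left(97 + \sqrt{1 + 39}\right) \left(6 + 1 \left(-1 - 5\right)\right) = \left(97 + \sqrt{40}\right) \left(6 + 1 \left(-6\right)\right) = \left(97 + 2 \sqrt{10}\right) \left(6 - 6\right) = \left(97 + 2 \sqrt{10}\right) 0 = 0$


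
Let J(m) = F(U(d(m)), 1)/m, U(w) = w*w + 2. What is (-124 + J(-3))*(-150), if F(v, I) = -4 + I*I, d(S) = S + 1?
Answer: 18450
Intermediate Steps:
d(S) = 1 + S
U(w) = 2 + w² (U(w) = w² + 2 = 2 + w²)
F(v, I) = -4 + I²
J(m) = -3/m (J(m) = (-4 + 1²)/m = (-4 + 1)/m = -3/m)
(-124 + J(-3))*(-150) = (-124 - 3/(-3))*(-150) = (-124 - 3*(-⅓))*(-150) = (-124 + 1)*(-150) = -123*(-150) = 18450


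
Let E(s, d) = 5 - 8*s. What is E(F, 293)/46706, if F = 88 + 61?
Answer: -1187/46706 ≈ -0.025414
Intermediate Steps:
F = 149
E(F, 293)/46706 = (5 - 8*149)/46706 = (5 - 1192)*(1/46706) = -1187*1/46706 = -1187/46706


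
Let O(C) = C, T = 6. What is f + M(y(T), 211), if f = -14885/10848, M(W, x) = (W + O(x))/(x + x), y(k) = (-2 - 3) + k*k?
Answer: -1828127/2288928 ≈ -0.79868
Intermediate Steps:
y(k) = -5 + k²
M(W, x) = (W + x)/(2*x) (M(W, x) = (W + x)/(x + x) = (W + x)/((2*x)) = (W + x)*(1/(2*x)) = (W + x)/(2*x))
f = -14885/10848 (f = -14885*1/10848 = -14885/10848 ≈ -1.3721)
f + M(y(T), 211) = -14885/10848 + (½)*((-5 + 6²) + 211)/211 = -14885/10848 + (½)*(1/211)*((-5 + 36) + 211) = -14885/10848 + (½)*(1/211)*(31 + 211) = -14885/10848 + (½)*(1/211)*242 = -14885/10848 + 121/211 = -1828127/2288928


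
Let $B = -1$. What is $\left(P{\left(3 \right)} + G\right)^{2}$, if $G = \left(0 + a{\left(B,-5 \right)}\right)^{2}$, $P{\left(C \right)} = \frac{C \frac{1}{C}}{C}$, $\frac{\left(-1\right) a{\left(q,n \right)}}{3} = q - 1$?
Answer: $\frac{11881}{9} \approx 1320.1$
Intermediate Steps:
$a{\left(q,n \right)} = 3 - 3 q$ ($a{\left(q,n \right)} = - 3 \left(q - 1\right) = - 3 \left(-1 + q\right) = 3 - 3 q$)
$P{\left(C \right)} = \frac{1}{C}$ ($P{\left(C \right)} = 1 \frac{1}{C} = \frac{1}{C}$)
$G = 36$ ($G = \left(0 + \left(3 - -3\right)\right)^{2} = \left(0 + \left(3 + 3\right)\right)^{2} = \left(0 + 6\right)^{2} = 6^{2} = 36$)
$\left(P{\left(3 \right)} + G\right)^{2} = \left(\frac{1}{3} + 36\right)^{2} = \left(\frac{109}{3}\right)^{2} = \frac{11881}{9}$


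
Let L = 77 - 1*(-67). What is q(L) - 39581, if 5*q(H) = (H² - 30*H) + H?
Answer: -36269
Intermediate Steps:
L = 144 (L = 77 + 67 = 144)
q(H) = -29*H/5 + H²/5 (q(H) = ((H² - 30*H) + H)/5 = (H² - 29*H)/5 = -29*H/5 + H²/5)
q(L) - 39581 = (⅕)*144*(-29 + 144) - 39581 = (⅕)*144*115 - 39581 = 3312 - 39581 = -36269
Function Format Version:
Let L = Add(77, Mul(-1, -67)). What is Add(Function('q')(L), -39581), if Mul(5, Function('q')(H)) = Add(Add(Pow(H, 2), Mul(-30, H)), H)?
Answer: -36269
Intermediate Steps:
L = 144 (L = Add(77, 67) = 144)
Function('q')(H) = Add(Mul(Rational(-29, 5), H), Mul(Rational(1, 5), Pow(H, 2))) (Function('q')(H) = Mul(Rational(1, 5), Add(Add(Pow(H, 2), Mul(-30, H)), H)) = Mul(Rational(1, 5), Add(Pow(H, 2), Mul(-29, H))) = Add(Mul(Rational(-29, 5), H), Mul(Rational(1, 5), Pow(H, 2))))
Add(Function('q')(L), -39581) = Add(Mul(Rational(1, 5), 144, Add(-29, 144)), -39581) = Add(Mul(Rational(1, 5), 144, 115), -39581) = Add(3312, -39581) = -36269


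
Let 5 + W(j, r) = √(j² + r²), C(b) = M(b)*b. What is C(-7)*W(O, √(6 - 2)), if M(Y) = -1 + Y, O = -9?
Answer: -280 + 56*√85 ≈ 236.29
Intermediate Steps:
C(b) = b*(-1 + b) (C(b) = (-1 + b)*b = b*(-1 + b))
W(j, r) = -5 + √(j² + r²)
C(-7)*W(O, √(6 - 2)) = (-7*(-1 - 7))*(-5 + √((-9)² + (√(6 - 2))²)) = (-7*(-8))*(-5 + √(81 + (√4)²)) = 56*(-5 + √(81 + 2²)) = 56*(-5 + √(81 + 4)) = 56*(-5 + √85) = -280 + 56*√85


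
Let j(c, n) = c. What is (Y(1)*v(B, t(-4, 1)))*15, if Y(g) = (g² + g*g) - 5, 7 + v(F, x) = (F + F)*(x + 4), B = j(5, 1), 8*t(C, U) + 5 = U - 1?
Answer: -4815/4 ≈ -1203.8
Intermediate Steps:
t(C, U) = -¾ + U/8 (t(C, U) = -5/8 + (U - 1)/8 = -5/8 + (-1 + U)/8 = -5/8 + (-⅛ + U/8) = -¾ + U/8)
B = 5
v(F, x) = -7 + 2*F*(4 + x) (v(F, x) = -7 + (F + F)*(x + 4) = -7 + (2*F)*(4 + x) = -7 + 2*F*(4 + x))
Y(g) = -5 + 2*g² (Y(g) = (g² + g²) - 5 = 2*g² - 5 = -5 + 2*g²)
(Y(1)*v(B, t(-4, 1)))*15 = ((-5 + 2*1²)*(-7 + 8*5 + 2*5*(-¾ + (⅛)*1)))*15 = ((-5 + 2*1)*(-7 + 40 + 2*5*(-¾ + ⅛)))*15 = ((-5 + 2)*(-7 + 40 + 2*5*(-5/8)))*15 = -3*(-7 + 40 - 25/4)*15 = -3*107/4*15 = -321/4*15 = -4815/4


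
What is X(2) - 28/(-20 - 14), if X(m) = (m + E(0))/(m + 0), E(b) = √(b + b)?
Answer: 31/17 ≈ 1.8235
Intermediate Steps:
E(b) = √2*√b (E(b) = √(2*b) = √2*√b)
X(m) = 1 (X(m) = (m + √2*√0)/(m + 0) = (m + √2*0)/m = (m + 0)/m = m/m = 1)
X(2) - 28/(-20 - 14) = 1 - 28/(-20 - 14) = 1 - 28/(-34) = 1 - 28*(-1/34) = 1 + 14/17 = 31/17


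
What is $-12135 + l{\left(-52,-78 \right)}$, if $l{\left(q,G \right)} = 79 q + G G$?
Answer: $-10159$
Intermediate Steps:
$l{\left(q,G \right)} = G^{2} + 79 q$ ($l{\left(q,G \right)} = 79 q + G^{2} = G^{2} + 79 q$)
$-12135 + l{\left(-52,-78 \right)} = -12135 + \left(\left(-78\right)^{2} + 79 \left(-52\right)\right) = -12135 + \left(6084 - 4108\right) = -12135 + 1976 = -10159$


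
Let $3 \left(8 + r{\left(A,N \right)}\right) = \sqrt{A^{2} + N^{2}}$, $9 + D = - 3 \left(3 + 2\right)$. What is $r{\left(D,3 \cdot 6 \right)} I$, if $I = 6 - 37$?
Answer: $-62$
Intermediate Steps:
$D = -24$ ($D = -9 - 3 \left(3 + 2\right) = -9 - 15 = -24$)
$r{\left(A,N \right)} = -8 + \frac{\sqrt{A^{2} + N^{2}}}{3}$
$I = -31$ ($I = 6 - 37 = -31$)
$r{\left(D,3 \cdot 6 \right)} I = \left(-8 + \frac{\sqrt{\left(-24\right)^{2} + \left(3 \cdot 6\right)^{2}}}{3}\right) \left(-31\right) = \left(-8 + \frac{\sqrt{576 + 18^{2}}}{3}\right) \left(-31\right) = \left(-8 + \frac{\sqrt{576 + 324}}{3}\right) \left(-31\right) = \left(-8 + \frac{\sqrt{900}}{3}\right) \left(-31\right) = \left(-8 + \frac{1}{3} \cdot 30\right) \left(-31\right) = \left(-8 + 10\right) \left(-31\right) = 2 \left(-31\right) = -62$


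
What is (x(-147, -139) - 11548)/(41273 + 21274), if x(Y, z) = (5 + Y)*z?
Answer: 2730/20849 ≈ 0.13094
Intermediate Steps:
x(Y, z) = z*(5 + Y)
(x(-147, -139) - 11548)/(41273 + 21274) = (-139*(5 - 147) - 11548)/(41273 + 21274) = (-139*(-142) - 11548)/62547 = (19738 - 11548)*(1/62547) = 8190*(1/62547) = 2730/20849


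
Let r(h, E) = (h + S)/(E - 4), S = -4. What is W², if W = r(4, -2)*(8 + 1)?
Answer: 0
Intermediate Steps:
r(h, E) = (-4 + h)/(-4 + E) (r(h, E) = (h - 4)/(E - 4) = (-4 + h)/(-4 + E))
W = 0 (W = ((-4 + 4)/(-4 - 2))*(8 + 1) = (0/(-6))*9 = -⅙*0*9 = 0*9 = 0)
W² = 0² = 0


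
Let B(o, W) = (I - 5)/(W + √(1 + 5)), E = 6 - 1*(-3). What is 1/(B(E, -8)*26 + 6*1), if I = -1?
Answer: 133/3450 - 13*√6/3450 ≈ 0.029321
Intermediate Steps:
E = 9 (E = 6 + 3 = 9)
B(o, W) = -6/(W + √6) (B(o, W) = (-1 - 5)/(W + √(1 + 5)) = -6/(W + √6))
1/(B(E, -8)*26 + 6*1) = 1/(-6/(-8 + √6)*26 + 6*1) = 1/(-156/(-8 + √6) + 6) = 1/(6 - 156/(-8 + √6))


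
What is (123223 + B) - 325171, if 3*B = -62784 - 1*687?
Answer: -223105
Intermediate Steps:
B = -21157 (B = (-62784 - 1*687)/3 = (-62784 - 687)/3 = (1/3)*(-63471) = -21157)
(123223 + B) - 325171 = (123223 - 21157) - 325171 = 102066 - 325171 = -223105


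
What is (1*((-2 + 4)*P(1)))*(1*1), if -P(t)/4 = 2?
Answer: -16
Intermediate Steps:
P(t) = -8 (P(t) = -4*2 = -8)
(1*((-2 + 4)*P(1)))*(1*1) = (1*((-2 + 4)*(-8)))*(1*1) = (1*(2*(-8)))*1 = (1*(-16))*1 = -16*1 = -16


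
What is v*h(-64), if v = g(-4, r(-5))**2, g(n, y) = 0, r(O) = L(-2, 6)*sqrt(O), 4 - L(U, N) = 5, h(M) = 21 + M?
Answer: 0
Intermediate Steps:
L(U, N) = -1 (L(U, N) = 4 - 1*5 = 4 - 5 = -1)
r(O) = -sqrt(O)
v = 0 (v = 0**2 = 0)
v*h(-64) = 0*(21 - 64) = 0*(-43) = 0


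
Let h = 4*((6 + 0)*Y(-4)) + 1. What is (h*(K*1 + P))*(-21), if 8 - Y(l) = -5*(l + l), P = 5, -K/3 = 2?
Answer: -16107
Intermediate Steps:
K = -6 (K = -3*2 = -6)
Y(l) = 8 + 10*l (Y(l) = 8 - (-5)*(l + l) = 8 - (-5)*2*l = 8 - (-10)*l = 8 + 10*l)
h = -767 (h = 4*((6 + 0)*(8 + 10*(-4))) + 1 = 4*(6*(8 - 40)) + 1 = 4*(6*(-32)) + 1 = 4*(-192) + 1 = -768 + 1 = -767)
(h*(K*1 + P))*(-21) = -767*(-6*1 + 5)*(-21) = -767*(-6 + 5)*(-21) = -767*(-1)*(-21) = 767*(-21) = -16107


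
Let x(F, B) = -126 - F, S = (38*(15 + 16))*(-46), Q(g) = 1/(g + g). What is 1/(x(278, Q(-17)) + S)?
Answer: -1/54592 ≈ -1.8318e-5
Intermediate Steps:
Q(g) = 1/(2*g)
S = -54188 (S = (38*31)*(-46) = 1178*(-46) = -54188)
1/(x(278, Q(-17)) + S) = 1/((-126 - 1*278) - 54188) = 1/((-126 - 278) - 54188) = 1/(-404 - 54188) = 1/(-54592) = -1/54592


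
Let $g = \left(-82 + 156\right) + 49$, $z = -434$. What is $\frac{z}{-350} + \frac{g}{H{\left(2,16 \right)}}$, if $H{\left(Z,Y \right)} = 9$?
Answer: $\frac{1118}{75} \approx 14.907$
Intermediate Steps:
$g = 123$ ($g = 74 + 49 = 123$)
$\frac{z}{-350} + \frac{g}{H{\left(2,16 \right)}} = - \frac{434}{-350} + \frac{123}{9} = \left(-434\right) \left(- \frac{1}{350}\right) + 123 \cdot \frac{1}{9} = \frac{31}{25} + \frac{41}{3} = \frac{1118}{75}$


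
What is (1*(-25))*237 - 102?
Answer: -6027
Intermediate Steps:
(1*(-25))*237 - 102 = -25*237 - 102 = -5925 - 102 = -6027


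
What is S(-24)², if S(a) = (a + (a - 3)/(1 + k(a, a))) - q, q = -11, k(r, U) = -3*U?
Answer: 952576/5329 ≈ 178.75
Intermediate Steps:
S(a) = 11 + a + (-3 + a)/(1 - 3*a) (S(a) = (a + (a - 3)/(1 - 3*a)) - 1*(-11) = (a + (-3 + a)/(1 - 3*a)) + 11 = 11 + a + (-3 + a)/(1 - 3*a))
S(-24)² = ((-8 + 3*(-24)² + 31*(-24))/(-1 + 3*(-24)))² = ((-8 + 3*576 - 744)/(-1 - 72))² = ((-8 + 1728 - 744)/(-73))² = (-1/73*976)² = (-976/73)² = 952576/5329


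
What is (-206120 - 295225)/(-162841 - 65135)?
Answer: 167115/75992 ≈ 2.1991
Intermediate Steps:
(-206120 - 295225)/(-162841 - 65135) = -501345/(-227976) = -501345*(-1/227976) = 167115/75992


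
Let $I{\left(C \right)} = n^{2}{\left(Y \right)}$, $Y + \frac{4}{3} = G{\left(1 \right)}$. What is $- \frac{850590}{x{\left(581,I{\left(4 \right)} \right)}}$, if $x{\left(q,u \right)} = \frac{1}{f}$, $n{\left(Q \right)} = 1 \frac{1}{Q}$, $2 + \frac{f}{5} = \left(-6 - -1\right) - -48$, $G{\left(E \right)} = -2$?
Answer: $-174370950$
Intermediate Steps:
$Y = - \frac{10}{3}$ ($Y = - \frac{4}{3} - 2 = - \frac{10}{3} \approx -3.3333$)
$f = 205$ ($f = -10 + 5 \left(\left(-6 - -1\right) - -48\right) = -10 + 5 \left(\left(-6 + 1\right) + 48\right) = -10 + 5 \left(-5 + 48\right) = -10 + 5 \cdot 43 = -10 + 215 = 205$)
$n{\left(Q \right)} = \frac{1}{Q}$
$I{\left(C \right)} = \frac{9}{100}$ ($I{\left(C \right)} = \left(\frac{1}{- \frac{10}{3}}\right)^{2} = \left(- \frac{3}{10}\right)^{2} = \frac{9}{100}$)
$x{\left(q,u \right)} = \frac{1}{205}$
$- \frac{850590}{x{\left(581,I{\left(4 \right)} \right)}} = - 850590 \frac{1}{\frac{1}{205}} = \left(-850590\right) 205 = -174370950$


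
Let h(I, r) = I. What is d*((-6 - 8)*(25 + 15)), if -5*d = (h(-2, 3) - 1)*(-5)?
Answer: 1680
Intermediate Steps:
d = -3 (d = -(-2 - 1)*(-5)/5 = -(-3)*(-5)/5 = -1/5*15 = -3)
d*((-6 - 8)*(25 + 15)) = -3*(-6 - 8)*(25 + 15) = -(-42)*40 = -3*(-560) = 1680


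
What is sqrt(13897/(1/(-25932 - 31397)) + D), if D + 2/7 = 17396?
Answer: I*sqrt(39037502147)/7 ≈ 28226.0*I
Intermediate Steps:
D = 121770/7 (D = -2/7 + 17396 = 121770/7 ≈ 17396.)
sqrt(13897/(1/(-25932 - 31397)) + D) = sqrt(13897/(1/(-25932 - 31397)) + 121770/7) = sqrt(13897/(1/(-57329)) + 121770/7) = sqrt(13897/(-1/57329) + 121770/7) = sqrt(13897*(-57329) + 121770/7) = sqrt(-796701113 + 121770/7) = sqrt(-5576786021/7) = I*sqrt(39037502147)/7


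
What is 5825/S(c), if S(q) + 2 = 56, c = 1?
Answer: 5825/54 ≈ 107.87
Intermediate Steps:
S(q) = 54 (S(q) = -2 + 56 = 54)
5825/S(c) = 5825/54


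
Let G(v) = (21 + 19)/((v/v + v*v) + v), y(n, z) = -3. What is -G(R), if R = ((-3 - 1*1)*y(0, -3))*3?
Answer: -40/1333 ≈ -0.030008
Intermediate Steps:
R = 36 (R = ((-3 - 1*1)*(-3))*3 = ((-3 - 1)*(-3))*3 = -4*(-3)*3 = 12*3 = 36)
G(v) = 40/(1 + v + v²) (G(v) = 40/((1 + v²) + v) = 40/(1 + v + v²))
-G(R) = -40/(1 + 36 + 36²) = -40/(1 + 36 + 1296) = -40/1333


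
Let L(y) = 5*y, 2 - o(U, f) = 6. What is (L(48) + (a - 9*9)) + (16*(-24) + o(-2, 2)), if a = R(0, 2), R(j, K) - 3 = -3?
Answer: -229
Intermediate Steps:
R(j, K) = 0 (R(j, K) = 3 - 3 = 0)
a = 0
o(U, f) = -4 (o(U, f) = 2 - 1*6 = 2 - 6 = -4)
(L(48) + (a - 9*9)) + (16*(-24) + o(-2, 2)) = (5*48 + (0 - 9*9)) + (16*(-24) - 4) = (240 + (0 - 81)) + (-384 - 4) = (240 - 81) - 388 = 159 - 388 = -229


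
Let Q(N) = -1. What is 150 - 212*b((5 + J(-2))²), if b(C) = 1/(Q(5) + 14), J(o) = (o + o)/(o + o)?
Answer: 1738/13 ≈ 133.69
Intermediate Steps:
J(o) = 1 (J(o) = (2*o)/((2*o)) = (2*o)*(1/(2*o)) = 1)
b(C) = 1/13 (b(C) = 1/(-1 + 14) = 1/13)
150 - 212*b((5 + J(-2))²) = 150 - 212*1/13 = 150 - 212/13 = 1738/13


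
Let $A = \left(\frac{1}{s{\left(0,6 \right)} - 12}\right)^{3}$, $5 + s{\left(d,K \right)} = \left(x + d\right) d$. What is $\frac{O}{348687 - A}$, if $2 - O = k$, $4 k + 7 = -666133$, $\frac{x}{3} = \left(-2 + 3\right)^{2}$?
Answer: $\frac{818196281}{1713099232} \approx 0.47761$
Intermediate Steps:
$x = 3$ ($x = 3 \left(-2 + 3\right)^{2} = 3 \cdot 1^{2} = 3 \cdot 1 = 3$)
$s{\left(d,K \right)} = -5 + d \left(3 + d\right)$ ($s{\left(d,K \right)} = -5 + \left(3 + d\right) d = -5 + d \left(3 + d\right)$)
$k = -166535$ ($k = - \frac{7}{4} + \frac{1}{4} \left(-666133\right) = - \frac{7}{4} - \frac{666133}{4} = -166535$)
$O = 166537$ ($O = 2 - -166535 = 2 + 166535 = 166537$)
$A = - \frac{1}{4913}$ ($A = \left(\frac{1}{\left(-5 + 0^{2} + 3 \cdot 0\right) - 12}\right)^{3} = \left(\frac{1}{\left(-5 + 0 + 0\right) - 12}\right)^{3} = \left(\frac{1}{-5 - 12}\right)^{3} = \left(\frac{1}{-17}\right)^{3} = \left(- \frac{1}{17}\right)^{3} = - \frac{1}{4913} \approx -0.00020354$)
$\frac{O}{348687 - A} = \frac{166537}{348687 - - \frac{1}{4913}} = \frac{166537}{348687 + \frac{1}{4913}} = \frac{166537}{\frac{1713099232}{4913}} = 166537 \cdot \frac{4913}{1713099232} = \frac{818196281}{1713099232}$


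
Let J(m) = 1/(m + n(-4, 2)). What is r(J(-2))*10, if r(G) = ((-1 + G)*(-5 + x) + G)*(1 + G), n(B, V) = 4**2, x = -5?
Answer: 9825/98 ≈ 100.26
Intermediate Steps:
n(B, V) = 16
J(m) = 1/(16 + m) (J(m) = 1/(m + 16) = 1/(16 + m))
r(G) = (1 + G)*(10 - 9*G) (r(G) = ((-1 + G)*(-5 - 5) + G)*(1 + G) = ((-1 + G)*(-10) + G)*(1 + G) = ((10 - 10*G) + G)*(1 + G) = (10 - 9*G)*(1 + G) = (1 + G)*(10 - 9*G))
r(J(-2))*10 = (10 + 1/(16 - 2) - 9/(16 - 2)**2)*10 = (10 + 1/14 - 9*(1/14)**2)*10 = (10 + 1/14 - 9*1/196)*10 = (10 + 1/14 - 9/196)*10 = (1965/196)*10 = 9825/98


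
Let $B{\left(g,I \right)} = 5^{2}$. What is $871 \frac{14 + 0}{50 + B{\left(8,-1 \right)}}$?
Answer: $\frac{12194}{75} \approx 162.59$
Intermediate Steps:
$B{\left(g,I \right)} = 25$
$871 \frac{14 + 0}{50 + B{\left(8,-1 \right)}} = 871 \frac{14 + 0}{50 + 25} = 871 \cdot \frac{14}{75} = \frac{12194}{75}$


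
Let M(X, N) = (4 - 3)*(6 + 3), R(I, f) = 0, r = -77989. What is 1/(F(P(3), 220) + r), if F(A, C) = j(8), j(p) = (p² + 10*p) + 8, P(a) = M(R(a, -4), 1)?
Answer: -1/77837 ≈ -1.2847e-5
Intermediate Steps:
M(X, N) = 9 (M(X, N) = 1*9 = 9)
P(a) = 9
j(p) = 8 + p² + 10*p
F(A, C) = 152 (F(A, C) = 8 + 8² + 10*8 = 8 + 64 + 80 = 152)
1/(F(P(3), 220) + r) = 1/(152 - 77989) = 1/(-77837) = -1/77837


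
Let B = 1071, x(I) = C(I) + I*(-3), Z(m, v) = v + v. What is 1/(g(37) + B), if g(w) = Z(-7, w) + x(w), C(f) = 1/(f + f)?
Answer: 74/76517 ≈ 0.00096710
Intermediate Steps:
Z(m, v) = 2*v
C(f) = 1/(2*f)
x(I) = 1/(2*I) - 3*I (x(I) = 1/(2*I) + I*(-3) = 1/(2*I) - 3*I)
g(w) = 1/(2*w) - w (g(w) = 2*w + (1/(2*w) - 3*w) = 1/(2*w) - w)
1/(g(37) + B) = 1/(((½)/37 - 1*37) + 1071) = 1/(((½)*(1/37) - 37) + 1071) = 1/((1/74 - 37) + 1071) = 1/(-2737/74 + 1071) = 1/(76517/74) = 74/76517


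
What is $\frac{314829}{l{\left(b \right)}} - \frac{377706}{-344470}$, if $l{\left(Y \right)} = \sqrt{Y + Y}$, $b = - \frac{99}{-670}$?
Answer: $\frac{26979}{24605} + \frac{104943 \sqrt{3685}}{11} \approx 5.7914 \cdot 10^{5}$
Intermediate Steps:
$b = \frac{99}{670}$ ($b = \left(-99\right) \left(- \frac{1}{670}\right) = \frac{99}{670} \approx 0.14776$)
$l{\left(Y \right)} = \sqrt{2} \sqrt{Y}$ ($l{\left(Y \right)} = \sqrt{2 Y} = \sqrt{2} \sqrt{Y}$)
$\frac{314829}{l{\left(b \right)}} - \frac{377706}{-344470} = \frac{314829}{\sqrt{2} \sqrt{\frac{99}{670}}} - \frac{377706}{-344470} = \frac{314829}{\sqrt{2} \frac{3 \sqrt{7370}}{670}} - - \frac{26979}{24605} = \frac{314829}{\frac{3}{335} \sqrt{3685}} + \frac{26979}{24605} = 314829 \frac{\sqrt{3685}}{33} + \frac{26979}{24605} = \frac{104943 \sqrt{3685}}{11} + \frac{26979}{24605} = \frac{26979}{24605} + \frac{104943 \sqrt{3685}}{11}$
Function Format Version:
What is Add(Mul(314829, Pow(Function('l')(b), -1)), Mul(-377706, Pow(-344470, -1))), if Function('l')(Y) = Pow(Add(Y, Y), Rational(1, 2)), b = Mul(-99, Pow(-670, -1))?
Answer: Add(Rational(26979, 24605), Mul(Rational(104943, 11), Pow(3685, Rational(1, 2)))) ≈ 5.7914e+5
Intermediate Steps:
b = Rational(99, 670) (b = Mul(-99, Rational(-1, 670)) = Rational(99, 670) ≈ 0.14776)
Function('l')(Y) = Mul(Pow(2, Rational(1, 2)), Pow(Y, Rational(1, 2))) (Function('l')(Y) = Pow(Mul(2, Y), Rational(1, 2)) = Mul(Pow(2, Rational(1, 2)), Pow(Y, Rational(1, 2))))
Add(Mul(314829, Pow(Function('l')(b), -1)), Mul(-377706, Pow(-344470, -1))) = Add(Mul(314829, Pow(Mul(Pow(2, Rational(1, 2)), Pow(Rational(99, 670), Rational(1, 2))), -1)), Mul(-377706, Pow(-344470, -1))) = Add(Mul(314829, Pow(Mul(Pow(2, Rational(1, 2)), Mul(Rational(3, 670), Pow(7370, Rational(1, 2)))), -1)), Mul(-377706, Rational(-1, 344470))) = Add(Mul(314829, Pow(Mul(Rational(3, 335), Pow(3685, Rational(1, 2))), -1)), Rational(26979, 24605)) = Add(Mul(314829, Mul(Rational(1, 33), Pow(3685, Rational(1, 2)))), Rational(26979, 24605)) = Add(Mul(Rational(104943, 11), Pow(3685, Rational(1, 2))), Rational(26979, 24605)) = Add(Rational(26979, 24605), Mul(Rational(104943, 11), Pow(3685, Rational(1, 2))))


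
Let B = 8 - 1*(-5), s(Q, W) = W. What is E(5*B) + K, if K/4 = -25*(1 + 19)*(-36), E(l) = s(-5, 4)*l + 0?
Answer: 72260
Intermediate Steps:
B = 13 (B = 8 + 5 = 13)
E(l) = 4*l (E(l) = 4*l + 0 = 4*l)
K = 72000 (K = 4*(-25*(1 + 19)*(-36)) = 4*(-25*20*(-36)) = 4*(-500*(-36)) = 4*18000 = 72000)
E(5*B) + K = 4*(5*13) + 72000 = 4*65 + 72000 = 260 + 72000 = 72260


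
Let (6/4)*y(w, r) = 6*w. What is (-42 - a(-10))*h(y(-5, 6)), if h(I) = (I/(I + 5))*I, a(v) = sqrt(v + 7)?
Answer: 1120 + 80*I*sqrt(3)/3 ≈ 1120.0 + 46.188*I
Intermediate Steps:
a(v) = sqrt(7 + v)
y(w, r) = 4*w (y(w, r) = 2*(6*w)/3 = 4*w)
h(I) = I**2/(5 + I) (h(I) = (I/(5 + I))*I = I**2/(5 + I))
(-42 - a(-10))*h(y(-5, 6)) = (-42 - sqrt(7 - 10))*((4*(-5))**2/(5 + 4*(-5))) = (-42 - sqrt(-3))*((-20)**2/(5 - 20)) = (-42 - I*sqrt(3))*(400/(-15)) = (-42 - I*sqrt(3))*(400*(-1/15)) = (-42 - I*sqrt(3))*(-80/3) = 1120 + 80*I*sqrt(3)/3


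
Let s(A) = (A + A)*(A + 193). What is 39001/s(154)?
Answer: 39001/106876 ≈ 0.36492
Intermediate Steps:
s(A) = 2*A*(193 + A) (s(A) = (2*A)*(193 + A) = 2*A*(193 + A))
39001/s(154) = 39001/((2*154*(193 + 154))) = 39001/((2*154*347)) = 39001/106876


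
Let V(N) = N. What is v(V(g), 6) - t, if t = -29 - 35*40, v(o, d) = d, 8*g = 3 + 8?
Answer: 1435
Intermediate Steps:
g = 11/8 (g = (3 + 8)/8 = (⅛)*11 = 11/8 ≈ 1.3750)
t = -1429 (t = -29 - 1400 = -1429)
v(V(g), 6) - t = 6 - 1*(-1429) = 6 + 1429 = 1435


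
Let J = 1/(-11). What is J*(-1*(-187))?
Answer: -17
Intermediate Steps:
J = -1/11 ≈ -0.090909
J*(-1*(-187)) = -(-1)*(-187)/11 = -1/11*187 = -17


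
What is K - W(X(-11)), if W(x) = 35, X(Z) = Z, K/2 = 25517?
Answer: 50999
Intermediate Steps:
K = 51034 (K = 2*25517 = 51034)
K - W(X(-11)) = 51034 - 1*35 = 51034 - 35 = 50999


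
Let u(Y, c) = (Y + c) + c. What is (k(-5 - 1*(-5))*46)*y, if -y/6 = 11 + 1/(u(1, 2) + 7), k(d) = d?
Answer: 0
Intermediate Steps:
u(Y, c) = Y + 2*c
y = -133/2 (y = -6*(11 + 1/((1 + 2*2) + 7)) = -6*(11 + 1/((1 + 4) + 7)) = -6*(11 + 1/(5 + 7)) = -6*(11 + 1/12) = -6*133/12 = -133/2 ≈ -66.500)
(k(-5 - 1*(-5))*46)*y = ((-5 - 1*(-5))*46)*(-133/2) = ((-5 + 5)*46)*(-133/2) = (0*46)*(-133/2) = 0*(-133/2) = 0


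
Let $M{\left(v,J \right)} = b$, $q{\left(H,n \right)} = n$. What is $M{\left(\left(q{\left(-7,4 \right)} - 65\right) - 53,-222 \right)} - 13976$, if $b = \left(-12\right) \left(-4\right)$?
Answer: $-13928$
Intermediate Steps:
$b = 48$
$M{\left(v,J \right)} = 48$
$M{\left(\left(q{\left(-7,4 \right)} - 65\right) - 53,-222 \right)} - 13976 = 48 - 13976 = -13928$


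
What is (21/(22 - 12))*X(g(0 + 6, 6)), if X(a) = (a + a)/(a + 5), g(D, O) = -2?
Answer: -14/5 ≈ -2.8000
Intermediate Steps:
X(a) = 2*a/(5 + a) (X(a) = (2*a)/(5 + a) = 2*a/(5 + a))
(21/(22 - 12))*X(g(0 + 6, 6)) = (21/(22 - 12))*(2*(-2)/(5 - 2)) = (21/10)*(2*(-2)/3) = (21*(⅒))*(2*(-2)*(⅓)) = (21/10)*(-4/3) = -14/5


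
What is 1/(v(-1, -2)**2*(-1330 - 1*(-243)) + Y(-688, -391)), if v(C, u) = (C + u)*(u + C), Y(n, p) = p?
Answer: -1/88438 ≈ -1.1307e-5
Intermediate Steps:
v(C, u) = (C + u)**2 (v(C, u) = (C + u)*(C + u) = (C + u)**2)
1/(v(-1, -2)**2*(-1330 - 1*(-243)) + Y(-688, -391)) = 1/(((-1 - 2)**2)**2*(-1330 - 1*(-243)) - 391) = 1/(((-3)**2)**2*(-1330 + 243) - 391) = 1/(9**2*(-1087) - 391) = 1/(81*(-1087) - 391) = 1/(-88047 - 391) = 1/(-88438) = -1/88438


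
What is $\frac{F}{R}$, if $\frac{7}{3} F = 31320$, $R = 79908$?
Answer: $\frac{7830}{46613} \approx 0.16798$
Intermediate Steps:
$F = \frac{93960}{7}$ ($F = \frac{3}{7} \cdot 31320 = \frac{93960}{7} \approx 13423.0$)
$\frac{F}{R} = \frac{93960}{7 \cdot 79908} = \frac{93960}{7} \cdot \frac{1}{79908} = \frac{7830}{46613}$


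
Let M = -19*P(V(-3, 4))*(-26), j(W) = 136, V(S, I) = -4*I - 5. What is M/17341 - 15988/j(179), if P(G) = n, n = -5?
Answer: -69395957/589594 ≈ -117.70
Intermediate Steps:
V(S, I) = -5 - 4*I
P(G) = -5
M = -2470 (M = -19*(-5)*(-26) = 95*(-26) = -2470)
M/17341 - 15988/j(179) = -2470/17341 - 15988/136 = -2470*1/17341 - 15988*1/136 = -2470/17341 - 3997/34 = -69395957/589594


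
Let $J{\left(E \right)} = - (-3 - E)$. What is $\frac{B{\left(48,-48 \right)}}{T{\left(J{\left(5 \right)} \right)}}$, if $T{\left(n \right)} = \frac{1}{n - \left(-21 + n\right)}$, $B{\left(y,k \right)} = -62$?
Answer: $-1302$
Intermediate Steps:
$J{\left(E \right)} = 3 + E$
$T{\left(n \right)} = \frac{1}{21}$
$\frac{B{\left(48,-48 \right)}}{T{\left(J{\left(5 \right)} \right)}} = - 62 \frac{1}{\frac{1}{21}} = \left(-62\right) 21 = -1302$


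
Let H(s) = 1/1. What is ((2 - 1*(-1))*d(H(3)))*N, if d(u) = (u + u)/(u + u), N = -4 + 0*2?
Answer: -12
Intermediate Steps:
N = -4 (N = -4 + 0 = -4)
H(s) = 1
d(u) = 1 (d(u) = (2*u)/((2*u)) = (2*u)*(1/(2*u)) = 1)
((2 - 1*(-1))*d(H(3)))*N = ((2 - 1*(-1))*1)*(-4) = ((2 + 1)*1)*(-4) = (3*1)*(-4) = 3*(-4) = -12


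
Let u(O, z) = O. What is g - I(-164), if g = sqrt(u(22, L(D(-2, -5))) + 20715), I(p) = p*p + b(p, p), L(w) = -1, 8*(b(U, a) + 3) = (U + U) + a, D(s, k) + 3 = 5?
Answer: -53663/2 + sqrt(20737) ≈ -26688.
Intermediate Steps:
D(s, k) = 2 (D(s, k) = -3 + 5 = 2)
b(U, a) = -3 + U/4 + a/8 (b(U, a) = -3 + ((U + U) + a)/8 = -3 + (2*U + a)/8 = -3 + (a + 2*U)/8 = -3 + (U/4 + a/8) = -3 + U/4 + a/8)
I(p) = -3 + p**2 + 3*p/8 (I(p) = p*p + (-3 + p/4 + p/8) = p**2 + (-3 + 3*p/8) = -3 + p**2 + 3*p/8)
g = sqrt(20737) (g = sqrt(22 + 20715) = sqrt(20737) ≈ 144.00)
g - I(-164) = sqrt(20737) - (-3 + (-164)**2 + (3/8)*(-164)) = sqrt(20737) - (-3 + 26896 - 123/2) = sqrt(20737) - 1*53663/2 = sqrt(20737) - 53663/2 = -53663/2 + sqrt(20737)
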